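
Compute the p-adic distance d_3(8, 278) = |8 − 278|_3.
d_3(8, 278) = 1/27

Step 1 — x − y = 8 − 278 = -270. Step 2 — v_3(-270) = 3 (factor: -270 = −(3^3 · 10); the sign does not affect v_p). Step 3 — |x − y|_3 = 3^{-3} = 1/27.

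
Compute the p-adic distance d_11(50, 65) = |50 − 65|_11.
d_11(50, 65) = 1

Step 1 — x − y = 50 − 65 = -15. Step 2 — v_11(-15) = 0 (factor: -15 = −(11^0 · 15); the sign does not affect v_p). Step 3 — |x − y|_11 = 11^{0} = 1.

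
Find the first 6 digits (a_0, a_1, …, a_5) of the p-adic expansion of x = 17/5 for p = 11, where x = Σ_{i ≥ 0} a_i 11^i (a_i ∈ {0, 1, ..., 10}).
(a_0, …, a_5) = (10, 6, 6, 6, 6, 6)

v_11(17/5) = 0 (numerator and denominator both coprime to 11), so x ∈ ℤ_11^×. Compute digits iteratively via a_i = x_i mod 11, x_{i+1} = (x_i − a_i)/11, with x_0 = x:
  x_0 = 17/5;  a_0 = 10;  x_1 = (x_0 − 10)/11 = -3/5
  x_1 = -3/5;  a_1 = 6;  x_2 = (x_1 − 6)/11 = -3/5
  x_2 = -3/5;  a_2 = 6;  x_3 = (x_2 − 6)/11 = -3/5
  x_3 = -3/5;  a_3 = 6;  x_4 = (x_3 − 6)/11 = -3/5
  x_4 = -3/5;  a_4 = 6;  x_5 = (x_4 − 6)/11 = -3/5
  x_5 = -3/5;  a_5 = 6;  x_6 = (x_5 − 6)/11 = -3/5
Digits: (10, 6, 6, 6, 6, 6).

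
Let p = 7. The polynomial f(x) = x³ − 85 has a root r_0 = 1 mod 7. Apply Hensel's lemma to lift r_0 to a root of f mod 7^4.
r_3 = 617 (mod 2401)

Hensel: r_{i+1} = r_i − f(r_i)/f′(r_i) mod 7^{i+2}, where f′(x) = 3x². Iterate:
  r_0 = 1 (mod 7)
  r_1 = 29 (mod 49)
  r_2 = 274 (mod 343)
  r_3 = 617 (mod 2401)
Final: r = 617 with f(r) ≡ 0 mod 7^4.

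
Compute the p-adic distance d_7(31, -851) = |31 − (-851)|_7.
d_7(31, -851) = 1/49

Step 1 — x − y = 31 − (-851) = 882. Step 2 — v_7(882) = 2 (factor: 882 = (7^2 · 18); the sign does not affect v_p). Step 3 — |x − y|_7 = 7^{-2} = 1/49.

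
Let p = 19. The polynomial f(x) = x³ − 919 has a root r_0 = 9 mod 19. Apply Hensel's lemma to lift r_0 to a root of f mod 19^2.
r_1 = 142 (mod 361)

Hensel: r_{i+1} = r_i − f(r_i)/f′(r_i) mod 19^{i+2}, where f′(x) = 3x². Iterate:
  r_0 = 9 (mod 19)
  r_1 = 142 (mod 361)
Final: r = 142 with f(r) ≡ 0 mod 19^2.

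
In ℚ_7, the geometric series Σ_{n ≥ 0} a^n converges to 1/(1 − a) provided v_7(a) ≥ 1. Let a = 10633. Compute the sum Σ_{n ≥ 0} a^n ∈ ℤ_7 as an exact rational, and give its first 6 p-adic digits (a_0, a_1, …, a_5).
Σ a^n = 1/(1 − a) = -1/10632;  first 6 digits = (1, 0, 0, 3, 4, 0)

v_7(a) = 3 ≥ 1, so the series converges in ℤ_7 to 1/(1 − a) = 1/(1 − 10633) = -1/10632. Expand this rational in ℤ_7: compute digits iteratively via d_i = x_i mod 7, x_{i+1} = (x_i − d_i)/7. The first 6 digits are (1, 0, 0, 3, 4, 0).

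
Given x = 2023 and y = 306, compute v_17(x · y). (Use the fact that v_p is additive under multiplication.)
v_17(619038) = 3

v_p(x) = 2 (factor: 2023 = 17^2 · 7); v_p(y) = 1 (factor: 306 = 17^1 · 18). Additivity: v_p(xy) = v_p(x) + v_p(y) = 2 + 1 = 3. (Direct check: xy = 619038 = 17^3 · (126).)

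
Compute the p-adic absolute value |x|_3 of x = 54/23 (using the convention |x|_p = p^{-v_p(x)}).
|54/23|_3 = 1/27

Step 1 — compute v_3(x) by factoring powers of 3 out of the numerator and denominator: v_3(54/23) = 3. Step 2 — apply |x|_p = p^{-v_p(x)} = 3^{-3} = 1/27.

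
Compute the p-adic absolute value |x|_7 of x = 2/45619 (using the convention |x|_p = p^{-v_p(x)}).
|2/45619|_7 = 2401

Step 1 — compute v_7(x) by factoring powers of 7 out of the numerator and denominator: v_7(2/45619) = -4. Step 2 — apply |x|_p = p^{-v_p(x)} = 7^{4} = 2401.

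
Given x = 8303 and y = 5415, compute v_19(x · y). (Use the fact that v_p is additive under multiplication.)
v_19(44960745) = 4

v_p(x) = 2 (factor: 8303 = 19^2 · 23); v_p(y) = 2 (factor: 5415 = 19^2 · 15). Additivity: v_p(xy) = v_p(x) + v_p(y) = 2 + 2 = 4. (Direct check: xy = 44960745 = 19^4 · (345).)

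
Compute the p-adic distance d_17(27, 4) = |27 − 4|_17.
d_17(27, 4) = 1

Step 1 — x − y = 27 − 4 = 23. Step 2 — v_17(23) = 0 (factor: 23 = (17^0 · 23); the sign does not affect v_p). Step 3 — |x − y|_17 = 17^{0} = 1.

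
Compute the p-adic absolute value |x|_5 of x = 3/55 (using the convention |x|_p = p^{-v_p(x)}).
|3/55|_5 = 5

Step 1 — compute v_5(x) by factoring powers of 5 out of the numerator and denominator: v_5(3/55) = -1. Step 2 — apply |x|_p = p^{-v_p(x)} = 5^{1} = 5.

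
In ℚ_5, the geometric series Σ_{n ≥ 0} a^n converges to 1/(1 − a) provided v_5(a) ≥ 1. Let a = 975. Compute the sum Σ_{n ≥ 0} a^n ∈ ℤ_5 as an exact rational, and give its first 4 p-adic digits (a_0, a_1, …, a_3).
Σ a^n = 1/(1 − a) = -1/974;  first 4 digits = (1, 0, 4, 2)

v_5(a) = 2 ≥ 1, so the series converges in ℤ_5 to 1/(1 − a) = 1/(1 − 975) = -1/974. Expand this rational in ℤ_5: compute digits iteratively via d_i = x_i mod 5, x_{i+1} = (x_i − d_i)/5. The first 4 digits are (1, 0, 4, 2).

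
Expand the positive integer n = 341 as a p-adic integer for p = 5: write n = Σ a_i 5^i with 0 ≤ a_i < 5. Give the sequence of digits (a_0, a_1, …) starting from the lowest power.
(a_0, a_1, …) = (1, 3, 3, 2)

Repeated division by 5 gives the digits low-to-high: 341 = 1 + 3·5^1 + 3·5^2 + 2·5^3. Digit sequence: (1, 3, 3, 2).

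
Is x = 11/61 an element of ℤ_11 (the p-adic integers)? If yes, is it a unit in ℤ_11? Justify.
x ∈ ℤ_11 but not a unit; v_11(x) = 1 > 0

ℤ_11 = {x ∈ ℚ_11 : v_11(x) ≥ 0} and ℤ_11^× = {x ∈ ℤ_11 : v_11(x) = 0}. Here v_11(11/61) = v_11(num) − v_11(den) = 1; compare against these criteria.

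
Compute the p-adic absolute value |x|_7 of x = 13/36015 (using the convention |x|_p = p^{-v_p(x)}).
|13/36015|_7 = 2401

Step 1 — compute v_7(x) by factoring powers of 7 out of the numerator and denominator: v_7(13/36015) = -4. Step 2 — apply |x|_p = p^{-v_p(x)} = 7^{4} = 2401.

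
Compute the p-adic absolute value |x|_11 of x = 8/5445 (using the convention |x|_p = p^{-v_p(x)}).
|8/5445|_11 = 121

Step 1 — compute v_11(x) by factoring powers of 11 out of the numerator and denominator: v_11(8/5445) = -2. Step 2 — apply |x|_p = p^{-v_p(x)} = 11^{2} = 121.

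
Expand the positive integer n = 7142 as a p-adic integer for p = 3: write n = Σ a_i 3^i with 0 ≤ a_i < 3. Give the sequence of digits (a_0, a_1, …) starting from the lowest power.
(a_0, a_1, …) = (2, 1, 1, 0, 1, 2, 0, 0, 1)

Repeated division by 3 gives the digits low-to-high: 7142 = 2 + 1·3^1 + 1·3^2 + 1·3^4 + 2·3^5 + 1·3^8. Digit sequence: (2, 1, 1, 0, 1, 2, 0, 0, 1).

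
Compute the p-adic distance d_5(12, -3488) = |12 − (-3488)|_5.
d_5(12, -3488) = 1/125

Step 1 — x − y = 12 − (-3488) = 3500. Step 2 — v_5(3500) = 3 (factor: 3500 = (5^3 · 28); the sign does not affect v_p). Step 3 — |x − y|_5 = 5^{-3} = 1/125.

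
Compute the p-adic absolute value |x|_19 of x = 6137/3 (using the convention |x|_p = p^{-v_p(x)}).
|6137/3|_19 = 1/361

Step 1 — compute v_19(x) by factoring powers of 19 out of the numerator and denominator: v_19(6137/3) = 2. Step 2 — apply |x|_p = p^{-v_p(x)} = 19^{-2} = 1/361.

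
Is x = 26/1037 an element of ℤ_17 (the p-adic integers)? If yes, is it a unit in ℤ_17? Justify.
x ∉ ℤ_17 (v_17(x) = -1 < 0)

ℤ_17 = {x ∈ ℚ_17 : v_17(x) ≥ 0} and ℤ_17^× = {x ∈ ℤ_17 : v_17(x) = 0}. Here v_17(26/1037) = v_17(num) − v_17(den) = -1; compare against these criteria.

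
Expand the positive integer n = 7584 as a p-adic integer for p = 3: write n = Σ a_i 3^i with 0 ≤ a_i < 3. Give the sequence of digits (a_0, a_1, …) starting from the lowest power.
(a_0, a_1, …) = (0, 2, 2, 1, 0, 1, 1, 0, 1)

Repeated division by 3 gives the digits low-to-high: 7584 = 2·3^1 + 2·3^2 + 1·3^3 + 1·3^5 + 1·3^6 + 1·3^8. Digit sequence: (0, 2, 2, 1, 0, 1, 1, 0, 1).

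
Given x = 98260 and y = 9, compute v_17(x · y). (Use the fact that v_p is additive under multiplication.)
v_17(884340) = 3

v_p(x) = 3 (factor: 98260 = 17^3 · 20); v_p(y) = 0 (factor: 9 = 17^0 · 9). Additivity: v_p(xy) = v_p(x) + v_p(y) = 3 + 0 = 3. (Direct check: xy = 884340 = 17^3 · (180).)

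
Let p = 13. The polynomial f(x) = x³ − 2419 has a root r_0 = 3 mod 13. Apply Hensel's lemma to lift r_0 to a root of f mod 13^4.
r_3 = 6620 (mod 28561)

Hensel: r_{i+1} = r_i − f(r_i)/f′(r_i) mod 13^{i+2}, where f′(x) = 3x². Iterate:
  r_0 = 3 (mod 13)
  r_1 = 29 (mod 169)
  r_2 = 29 (mod 2197)
  r_3 = 6620 (mod 28561)
Final: r = 6620 with f(r) ≡ 0 mod 13^4.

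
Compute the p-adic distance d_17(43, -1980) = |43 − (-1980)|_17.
d_17(43, -1980) = 1/289

Step 1 — x − y = 43 − (-1980) = 2023. Step 2 — v_17(2023) = 2 (factor: 2023 = (17^2 · 7); the sign does not affect v_p). Step 3 — |x − y|_17 = 17^{-2} = 1/289.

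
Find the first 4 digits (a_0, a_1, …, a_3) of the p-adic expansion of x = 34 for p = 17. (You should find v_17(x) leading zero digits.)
(a_0, …, a_3) = (0, 2, 0, 0)

v_17(34) = 1, so a_0 = ... = a_0 = 0. Factor out: x = 17^1 · u with u = 2 a unit in ℤ_17. Expand u iteratively via a_{v+i} = u_i mod 17, u_{i+1} = (u_i − a_{v+i})/17:
  u_0 = 2;  a_1 = 2;  u_1 = (u_0 − 2)/17 = 0
  u_1 = 0;  a_2 = 0;  u_2 = (u_1 − 0)/17 = 0
  u_2 = 0;  a_3 = 0;  u_3 = (u_2 − 0)/17 = 0
Digits: (0, 2, 0, 0).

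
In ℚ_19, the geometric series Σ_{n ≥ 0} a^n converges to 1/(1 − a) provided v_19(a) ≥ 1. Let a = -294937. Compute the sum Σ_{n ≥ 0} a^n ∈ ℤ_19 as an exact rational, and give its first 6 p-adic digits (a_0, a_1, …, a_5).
Σ a^n = 1/(1 − a) = 1/294938;  first 6 digits = (1, 0, 0, 14, 16, 18)

v_19(a) = 3 ≥ 1, so the series converges in ℤ_19 to 1/(1 − a) = 1/(1 − (-294937)) = 1/294938. Expand this rational in ℤ_19: compute digits iteratively via d_i = x_i mod 19, x_{i+1} = (x_i − d_i)/19. The first 6 digits are (1, 0, 0, 14, 16, 18).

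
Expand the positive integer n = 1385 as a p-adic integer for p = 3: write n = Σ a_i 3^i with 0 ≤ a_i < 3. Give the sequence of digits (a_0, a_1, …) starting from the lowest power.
(a_0, a_1, …) = (2, 2, 0, 0, 2, 2, 1)

Repeated division by 3 gives the digits low-to-high: 1385 = 2 + 2·3^1 + 2·3^4 + 2·3^5 + 1·3^6. Digit sequence: (2, 2, 0, 0, 2, 2, 1).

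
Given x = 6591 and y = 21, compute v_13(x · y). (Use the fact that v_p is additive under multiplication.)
v_13(138411) = 3

v_p(x) = 3 (factor: 6591 = 13^3 · 3); v_p(y) = 0 (factor: 21 = 13^0 · 21). Additivity: v_p(xy) = v_p(x) + v_p(y) = 3 + 0 = 3. (Direct check: xy = 138411 = 13^3 · (63).)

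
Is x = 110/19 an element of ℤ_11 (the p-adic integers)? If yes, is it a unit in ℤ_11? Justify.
x ∈ ℤ_11 but not a unit; v_11(x) = 1 > 0

ℤ_11 = {x ∈ ℚ_11 : v_11(x) ≥ 0} and ℤ_11^× = {x ∈ ℤ_11 : v_11(x) = 0}. Here v_11(110/19) = v_11(num) − v_11(den) = 1; compare against these criteria.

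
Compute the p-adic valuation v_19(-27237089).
v_19(-27237089) = 5

v_19(n) is the largest exponent k such that 19^k divides n. Factor out: -27237089 = -19^5 · 11. (Sign doesn't affect v_p.) So v_19(-27237089) = 5.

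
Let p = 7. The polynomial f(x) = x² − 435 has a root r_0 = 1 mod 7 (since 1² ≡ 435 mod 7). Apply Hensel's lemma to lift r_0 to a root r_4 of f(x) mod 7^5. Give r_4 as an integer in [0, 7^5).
r_4 = 12517 (mod 16807)

Hensel's recurrence: r_{i+1} = r_i − f(r_i)·(f′(r_i))^{-1} mod 7^{i+2}, with f′(x) = 2x. Iterate:
  r_0 = 1 (mod 7)
  r_1 = 22 (mod 49)
  r_2 = 169 (mod 343)
  r_3 = 512 (mod 2401)
  r_4 = 12517 (mod 16807)
Final: r_4 = 12517, and one checks f(r_4) ≡ 0 mod 7^5.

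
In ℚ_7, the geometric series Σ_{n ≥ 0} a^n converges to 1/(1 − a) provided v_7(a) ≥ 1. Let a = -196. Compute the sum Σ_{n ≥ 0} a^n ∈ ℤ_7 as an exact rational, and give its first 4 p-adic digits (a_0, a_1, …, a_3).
Σ a^n = 1/(1 − a) = 1/197;  first 4 digits = (1, 0, 3, 6)

v_7(a) = 2 ≥ 1, so the series converges in ℤ_7 to 1/(1 − a) = 1/(1 − (-196)) = 1/197. Expand this rational in ℤ_7: compute digits iteratively via d_i = x_i mod 7, x_{i+1} = (x_i − d_i)/7. The first 4 digits are (1, 0, 3, 6).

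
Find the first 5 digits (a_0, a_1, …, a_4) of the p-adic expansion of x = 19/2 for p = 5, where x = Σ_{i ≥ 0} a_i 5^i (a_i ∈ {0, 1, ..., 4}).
(a_0, …, a_4) = (2, 4, 2, 2, 2)

v_5(19/2) = 0 (numerator and denominator both coprime to 5), so x ∈ ℤ_5^×. Compute digits iteratively via a_i = x_i mod 5, x_{i+1} = (x_i − a_i)/5, with x_0 = x:
  x_0 = 19/2;  a_0 = 2;  x_1 = (x_0 − 2)/5 = 3/2
  x_1 = 3/2;  a_1 = 4;  x_2 = (x_1 − 4)/5 = -1/2
  x_2 = -1/2;  a_2 = 2;  x_3 = (x_2 − 2)/5 = -1/2
  x_3 = -1/2;  a_3 = 2;  x_4 = (x_3 − 2)/5 = -1/2
  x_4 = -1/2;  a_4 = 2;  x_5 = (x_4 − 2)/5 = -1/2
Digits: (2, 4, 2, 2, 2).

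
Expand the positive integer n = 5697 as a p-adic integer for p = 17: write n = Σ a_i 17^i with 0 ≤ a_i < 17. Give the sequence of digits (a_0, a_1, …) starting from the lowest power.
(a_0, a_1, …) = (2, 12, 2, 1)

Repeated division by 17 gives the digits low-to-high: 5697 = 2 + 12·17^1 + 2·17^2 + 1·17^3. Digit sequence: (2, 12, 2, 1).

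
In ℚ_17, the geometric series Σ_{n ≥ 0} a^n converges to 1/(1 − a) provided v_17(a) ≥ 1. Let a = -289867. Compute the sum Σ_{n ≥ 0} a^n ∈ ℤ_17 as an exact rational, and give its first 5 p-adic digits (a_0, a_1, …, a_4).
Σ a^n = 1/(1 − a) = 1/289868;  first 5 digits = (1, 0, 0, 9, 13)

v_17(a) = 3 ≥ 1, so the series converges in ℤ_17 to 1/(1 − a) = 1/(1 − (-289867)) = 1/289868. Expand this rational in ℤ_17: compute digits iteratively via d_i = x_i mod 17, x_{i+1} = (x_i − d_i)/17. The first 5 digits are (1, 0, 0, 9, 13).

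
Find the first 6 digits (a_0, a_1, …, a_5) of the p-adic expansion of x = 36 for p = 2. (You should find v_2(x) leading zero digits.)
(a_0, …, a_5) = (0, 0, 1, 0, 0, 1)

v_2(36) = 2, so a_0 = ... = a_1 = 0. Factor out: x = 2^2 · u with u = 9 a unit in ℤ_2. Expand u iteratively via a_{v+i} = u_i mod 2, u_{i+1} = (u_i − a_{v+i})/2:
  u_0 = 9;  a_2 = 1;  u_1 = (u_0 − 1)/2 = 4
  u_1 = 4;  a_3 = 0;  u_2 = (u_1 − 0)/2 = 2
  u_2 = 2;  a_4 = 0;  u_3 = (u_2 − 0)/2 = 1
  u_3 = 1;  a_5 = 1;  u_4 = (u_3 − 1)/2 = 0
Digits: (0, 0, 1, 0, 0, 1).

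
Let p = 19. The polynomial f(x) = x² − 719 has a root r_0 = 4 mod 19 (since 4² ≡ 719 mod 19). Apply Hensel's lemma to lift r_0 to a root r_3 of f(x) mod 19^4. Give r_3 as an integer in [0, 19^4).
r_3 = 64756 (mod 130321)

Hensel's recurrence: r_{i+1} = r_i − f(r_i)·(f′(r_i))^{-1} mod 19^{i+2}, with f′(x) = 2x. Iterate:
  r_0 = 4 (mod 19)
  r_1 = 137 (mod 361)
  r_2 = 3025 (mod 6859)
  r_3 = 64756 (mod 130321)
Final: r_3 = 64756, and one checks f(r_3) ≡ 0 mod 19^4.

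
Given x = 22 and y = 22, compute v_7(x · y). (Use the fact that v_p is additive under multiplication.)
v_7(484) = 0

v_p(x) = 0 (factor: 22 = 7^0 · 22); v_p(y) = 0 (factor: 22 = 7^0 · 22). Additivity: v_p(xy) = v_p(x) + v_p(y) = 0 + 0 = 0. (Direct check: xy = 484 = 7^0 · (484).)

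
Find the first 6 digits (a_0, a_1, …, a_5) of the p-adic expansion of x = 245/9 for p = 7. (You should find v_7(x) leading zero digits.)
(a_0, …, a_5) = (0, 0, 6, 0, 3, 5)

v_7(245/9) = 2, so a_0 = ... = a_1 = 0. Factor out: x = 7^2 · u with u = 5/9 a unit in ℤ_7. Expand u iteratively via a_{v+i} = u_i mod 7, u_{i+1} = (u_i − a_{v+i})/7:
  u_0 = 5/9;  a_2 = 6;  u_1 = (u_0 − 6)/7 = -7/9
  u_1 = -7/9;  a_3 = 0;  u_2 = (u_1 − 0)/7 = -1/9
  u_2 = -1/9;  a_4 = 3;  u_3 = (u_2 − 3)/7 = -4/9
  u_3 = -4/9;  a_5 = 5;  u_4 = (u_3 − 5)/7 = -7/9
Digits: (0, 0, 6, 0, 3, 5).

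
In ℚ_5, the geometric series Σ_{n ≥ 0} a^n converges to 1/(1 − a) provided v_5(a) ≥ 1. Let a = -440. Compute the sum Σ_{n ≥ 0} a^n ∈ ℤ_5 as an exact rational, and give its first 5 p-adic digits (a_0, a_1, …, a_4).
Σ a^n = 1/(1 − a) = 1/441;  first 5 digits = (1, 2, 1, 3, 0)

v_5(a) = 1 ≥ 1, so the series converges in ℤ_5 to 1/(1 − a) = 1/(1 − (-440)) = 1/441. Expand this rational in ℤ_5: compute digits iteratively via d_i = x_i mod 5, x_{i+1} = (x_i − d_i)/5. The first 5 digits are (1, 2, 1, 3, 0).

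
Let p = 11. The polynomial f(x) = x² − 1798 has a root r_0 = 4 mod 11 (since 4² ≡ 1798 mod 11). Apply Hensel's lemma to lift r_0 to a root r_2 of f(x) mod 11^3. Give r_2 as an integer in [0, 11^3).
r_2 = 378 (mod 1331)

Hensel's recurrence: r_{i+1} = r_i − f(r_i)·(f′(r_i))^{-1} mod 11^{i+2}, with f′(x) = 2x. Iterate:
  r_0 = 4 (mod 11)
  r_1 = 15 (mod 121)
  r_2 = 378 (mod 1331)
Final: r_2 = 378, and one checks f(r_2) ≡ 0 mod 11^3.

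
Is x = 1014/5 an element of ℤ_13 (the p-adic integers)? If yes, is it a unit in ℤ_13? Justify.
x ∈ ℤ_13 but not a unit; v_13(x) = 2 > 0

ℤ_13 = {x ∈ ℚ_13 : v_13(x) ≥ 0} and ℤ_13^× = {x ∈ ℤ_13 : v_13(x) = 0}. Here v_13(1014/5) = v_13(num) − v_13(den) = 2; compare against these criteria.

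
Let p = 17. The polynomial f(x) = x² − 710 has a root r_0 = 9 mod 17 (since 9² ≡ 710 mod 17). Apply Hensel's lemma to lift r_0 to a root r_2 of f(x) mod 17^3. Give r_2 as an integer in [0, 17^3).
r_2 = 2083 (mod 4913)

Hensel's recurrence: r_{i+1} = r_i − f(r_i)·(f′(r_i))^{-1} mod 17^{i+2}, with f′(x) = 2x. Iterate:
  r_0 = 9 (mod 17)
  r_1 = 60 (mod 289)
  r_2 = 2083 (mod 4913)
Final: r_2 = 2083, and one checks f(r_2) ≡ 0 mod 17^3.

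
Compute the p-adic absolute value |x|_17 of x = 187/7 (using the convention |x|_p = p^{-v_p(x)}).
|187/7|_17 = 1/17

Step 1 — compute v_17(x) by factoring powers of 17 out of the numerator and denominator: v_17(187/7) = 1. Step 2 — apply |x|_p = p^{-v_p(x)} = 17^{-1} = 1/17.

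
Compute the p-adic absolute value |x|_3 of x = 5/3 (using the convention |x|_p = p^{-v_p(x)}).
|5/3|_3 = 3

Step 1 — compute v_3(x) by factoring powers of 3 out of the numerator and denominator: v_3(5/3) = -1. Step 2 — apply |x|_p = p^{-v_p(x)} = 3^{1} = 3.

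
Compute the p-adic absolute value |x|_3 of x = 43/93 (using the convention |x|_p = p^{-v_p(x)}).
|43/93|_3 = 3

Step 1 — compute v_3(x) by factoring powers of 3 out of the numerator and denominator: v_3(43/93) = -1. Step 2 — apply |x|_p = p^{-v_p(x)} = 3^{1} = 3.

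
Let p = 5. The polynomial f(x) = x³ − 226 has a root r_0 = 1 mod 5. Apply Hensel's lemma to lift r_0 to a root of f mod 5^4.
r_3 = 76 (mod 625)

Hensel: r_{i+1} = r_i − f(r_i)/f′(r_i) mod 5^{i+2}, where f′(x) = 3x². Iterate:
  r_0 = 1 (mod 5)
  r_1 = 1 (mod 25)
  r_2 = 76 (mod 125)
  r_3 = 76 (mod 625)
Final: r = 76 with f(r) ≡ 0 mod 5^4.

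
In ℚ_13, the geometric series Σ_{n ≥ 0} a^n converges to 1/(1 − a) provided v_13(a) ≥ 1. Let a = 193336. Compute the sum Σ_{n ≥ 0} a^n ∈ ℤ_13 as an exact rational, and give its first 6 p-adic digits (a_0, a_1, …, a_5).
Σ a^n = 1/(1 − a) = -1/193335;  first 6 digits = (1, 0, 0, 10, 6, 0)

v_13(a) = 3 ≥ 1, so the series converges in ℤ_13 to 1/(1 − a) = 1/(1 − 193336) = -1/193335. Expand this rational in ℤ_13: compute digits iteratively via d_i = x_i mod 13, x_{i+1} = (x_i − d_i)/13. The first 6 digits are (1, 0, 0, 10, 6, 0).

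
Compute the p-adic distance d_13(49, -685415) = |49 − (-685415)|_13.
d_13(49, -685415) = 1/28561

Step 1 — x − y = 49 − (-685415) = 685464. Step 2 — v_13(685464) = 4 (factor: 685464 = (13^4 · 24); the sign does not affect v_p). Step 3 — |x − y|_13 = 13^{-4} = 1/28561.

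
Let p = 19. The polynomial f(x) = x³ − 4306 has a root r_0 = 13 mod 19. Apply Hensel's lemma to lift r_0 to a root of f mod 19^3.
r_2 = 203 (mod 6859)

Hensel: r_{i+1} = r_i − f(r_i)/f′(r_i) mod 19^{i+2}, where f′(x) = 3x². Iterate:
  r_0 = 13 (mod 19)
  r_1 = 203 (mod 361)
  r_2 = 203 (mod 6859)
Final: r = 203 with f(r) ≡ 0 mod 19^3.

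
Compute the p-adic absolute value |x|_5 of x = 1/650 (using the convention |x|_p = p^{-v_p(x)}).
|1/650|_5 = 25

Step 1 — compute v_5(x) by factoring powers of 5 out of the numerator and denominator: v_5(1/650) = -2. Step 2 — apply |x|_p = p^{-v_p(x)} = 5^{2} = 25.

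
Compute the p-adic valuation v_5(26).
v_5(26) = 0

v_5(n) is the largest exponent k such that 5^k divides n. Factor out: 26 = 5^0 · 26. (Sign doesn't affect v_p.) So v_5(26) = 0.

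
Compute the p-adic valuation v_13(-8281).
v_13(-8281) = 2

v_13(n) is the largest exponent k such that 13^k divides n. Factor out: -8281 = -13^2 · 49. (Sign doesn't affect v_p.) So v_13(-8281) = 2.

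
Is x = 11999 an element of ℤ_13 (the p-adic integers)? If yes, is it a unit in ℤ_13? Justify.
x ∈ ℤ_13 but not a unit; v_13(x) = 2 > 0

ℤ_13 = {x ∈ ℚ_13 : v_13(x) ≥ 0} and ℤ_13^× = {x ∈ ℤ_13 : v_13(x) = 0}. Here v_13(11999) = v_13(num) − v_13(den) = 2; compare against these criteria.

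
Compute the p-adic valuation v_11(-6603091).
v_11(-6603091) = 5

v_11(n) is the largest exponent k such that 11^k divides n. Factor out: -6603091 = -11^5 · 41. (Sign doesn't affect v_p.) So v_11(-6603091) = 5.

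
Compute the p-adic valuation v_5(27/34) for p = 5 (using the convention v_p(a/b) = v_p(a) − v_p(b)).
v_5(27/34) = 0

Factor powers of 5 from the numerator and denominator of the reduced fraction: 27 = 5^0 · 27 and 34 = 5^0 · 34. Apply v_p(a/b) = v_p(a) − v_p(b): v_5(27/34) = 0 − 0 = 0.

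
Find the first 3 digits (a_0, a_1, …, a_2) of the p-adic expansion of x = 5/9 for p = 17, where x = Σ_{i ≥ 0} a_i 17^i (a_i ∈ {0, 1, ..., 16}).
(a_0, …, a_2) = (10, 7, 9)

v_17(5/9) = 0 (numerator and denominator both coprime to 17), so x ∈ ℤ_17^×. Compute digits iteratively via a_i = x_i mod 17, x_{i+1} = (x_i − a_i)/17, with x_0 = x:
  x_0 = 5/9;  a_0 = 10;  x_1 = (x_0 − 10)/17 = -5/9
  x_1 = -5/9;  a_1 = 7;  x_2 = (x_1 − 7)/17 = -4/9
  x_2 = -4/9;  a_2 = 9;  x_3 = (x_2 − 9)/17 = -5/9
Digits: (10, 7, 9).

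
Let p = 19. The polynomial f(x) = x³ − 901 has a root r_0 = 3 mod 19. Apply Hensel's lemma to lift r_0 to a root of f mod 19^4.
r_3 = 47674 (mod 130321)

Hensel: r_{i+1} = r_i − f(r_i)/f′(r_i) mod 19^{i+2}, where f′(x) = 3x². Iterate:
  r_0 = 3 (mod 19)
  r_1 = 22 (mod 361)
  r_2 = 6520 (mod 6859)
  r_3 = 47674 (mod 130321)
Final: r = 47674 with f(r) ≡ 0 mod 19^4.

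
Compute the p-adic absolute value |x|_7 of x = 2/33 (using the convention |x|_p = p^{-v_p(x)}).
|2/33|_7 = 1

Step 1 — compute v_7(x) by factoring powers of 7 out of the numerator and denominator: v_7(2/33) = 0. Step 2 — apply |x|_p = p^{-v_p(x)} = 7^{0} = 1.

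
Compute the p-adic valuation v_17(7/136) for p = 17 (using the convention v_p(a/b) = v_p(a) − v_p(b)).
v_17(7/136) = -1

Factor powers of 17 from the numerator and denominator of the reduced fraction: 7 = 17^0 · 7 and 136 = 17^1 · 8. Apply v_p(a/b) = v_p(a) − v_p(b): v_17(7/136) = 0 − 1 = -1.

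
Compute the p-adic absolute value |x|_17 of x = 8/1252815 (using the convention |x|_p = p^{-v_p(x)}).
|8/1252815|_17 = 83521

Step 1 — compute v_17(x) by factoring powers of 17 out of the numerator and denominator: v_17(8/1252815) = -4. Step 2 — apply |x|_p = p^{-v_p(x)} = 17^{4} = 83521.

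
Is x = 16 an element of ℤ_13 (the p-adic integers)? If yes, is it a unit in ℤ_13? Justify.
x ∈ ℤ_13^× (unit); v_13(x) = 0

ℤ_13 = {x ∈ ℚ_13 : v_13(x) ≥ 0} and ℤ_13^× = {x ∈ ℤ_13 : v_13(x) = 0}. Here v_13(16) = v_13(num) − v_13(den) = 0; compare against these criteria.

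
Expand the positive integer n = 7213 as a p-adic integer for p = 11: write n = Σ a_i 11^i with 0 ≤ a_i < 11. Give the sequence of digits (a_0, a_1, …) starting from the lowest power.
(a_0, a_1, …) = (8, 6, 4, 5)

Repeated division by 11 gives the digits low-to-high: 7213 = 8 + 6·11^1 + 4·11^2 + 5·11^3. Digit sequence: (8, 6, 4, 5).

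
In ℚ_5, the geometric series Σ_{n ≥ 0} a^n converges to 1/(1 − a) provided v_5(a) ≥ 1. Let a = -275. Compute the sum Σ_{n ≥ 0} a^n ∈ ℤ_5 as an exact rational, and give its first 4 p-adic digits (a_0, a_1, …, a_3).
Σ a^n = 1/(1 − a) = 1/276;  first 4 digits = (1, 0, 4, 2)

v_5(a) = 2 ≥ 1, so the series converges in ℤ_5 to 1/(1 − a) = 1/(1 − (-275)) = 1/276. Expand this rational in ℤ_5: compute digits iteratively via d_i = x_i mod 5, x_{i+1} = (x_i − d_i)/5. The first 4 digits are (1, 0, 4, 2).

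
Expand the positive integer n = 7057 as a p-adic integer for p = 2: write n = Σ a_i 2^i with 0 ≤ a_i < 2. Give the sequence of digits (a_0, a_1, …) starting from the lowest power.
(a_0, a_1, …) = (1, 0, 0, 0, 1, 0, 0, 1, 1, 1, 0, 1, 1)

Repeated division by 2 gives the digits low-to-high: 7057 = 1 + 1·2^4 + 1·2^7 + 1·2^8 + 1·2^9 + 1·2^11 + 1·2^12. Digit sequence: (1, 0, 0, 0, 1, 0, 0, 1, 1, 1, 0, 1, 1).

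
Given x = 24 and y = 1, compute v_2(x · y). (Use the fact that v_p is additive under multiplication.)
v_2(24) = 3

v_p(x) = 3 (factor: 24 = 2^3 · 3); v_p(y) = 0 (factor: 1 = 2^0 · 1). Additivity: v_p(xy) = v_p(x) + v_p(y) = 3 + 0 = 3. (Direct check: xy = 24 = 2^3 · (3).)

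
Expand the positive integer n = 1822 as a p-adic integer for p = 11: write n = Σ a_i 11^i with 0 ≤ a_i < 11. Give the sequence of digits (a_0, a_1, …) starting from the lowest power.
(a_0, a_1, …) = (7, 0, 4, 1)

Repeated division by 11 gives the digits low-to-high: 1822 = 7 + 4·11^2 + 1·11^3. Digit sequence: (7, 0, 4, 1).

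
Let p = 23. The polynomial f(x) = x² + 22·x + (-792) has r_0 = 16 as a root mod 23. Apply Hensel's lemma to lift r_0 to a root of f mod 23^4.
r_3 = 19612 (mod 279841)

Hensel: r_{i+1} = r_i − f(r_i)·(f′(r_i))^{-1} mod 23^{i+2}, f′(x) = 2x + 22. Iterate:
  r_0 = 16 (mod 23)
  r_1 = 39 (mod 529)
  r_2 = 7445 (mod 12167)
  r_3 = 19612 (mod 279841)
Final: r = 19612 satisfies f(r) ≡ 0 mod 23^4.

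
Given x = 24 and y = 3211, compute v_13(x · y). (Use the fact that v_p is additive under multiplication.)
v_13(77064) = 2

v_p(x) = 0 (factor: 24 = 13^0 · 24); v_p(y) = 2 (factor: 3211 = 13^2 · 19). Additivity: v_p(xy) = v_p(x) + v_p(y) = 0 + 2 = 2. (Direct check: xy = 77064 = 13^2 · (456).)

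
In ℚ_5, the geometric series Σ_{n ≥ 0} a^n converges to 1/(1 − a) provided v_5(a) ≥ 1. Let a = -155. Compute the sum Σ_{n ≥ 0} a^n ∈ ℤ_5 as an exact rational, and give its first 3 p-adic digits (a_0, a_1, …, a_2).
Σ a^n = 1/(1 − a) = 1/156;  first 3 digits = (1, 4, 4)

v_5(a) = 1 ≥ 1, so the series converges in ℤ_5 to 1/(1 − a) = 1/(1 − (-155)) = 1/156. Expand this rational in ℤ_5: compute digits iteratively via d_i = x_i mod 5, x_{i+1} = (x_i − d_i)/5. The first 3 digits are (1, 4, 4).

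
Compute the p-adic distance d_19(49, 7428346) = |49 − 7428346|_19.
d_19(49, 7428346) = 1/2476099

Step 1 — x − y = 49 − 7428346 = -7428297. Step 2 — v_19(-7428297) = 5 (factor: -7428297 = −(19^5 · 3); the sign does not affect v_p). Step 3 — |x − y|_19 = 19^{-5} = 1/2476099.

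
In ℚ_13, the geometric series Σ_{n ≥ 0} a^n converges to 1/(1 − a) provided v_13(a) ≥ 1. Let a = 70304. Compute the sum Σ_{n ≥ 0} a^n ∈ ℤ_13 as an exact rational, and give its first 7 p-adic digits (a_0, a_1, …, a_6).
Σ a^n = 1/(1 − a) = -1/70303;  first 7 digits = (1, 0, 0, 6, 2, 0, 10)

v_13(a) = 3 ≥ 1, so the series converges in ℤ_13 to 1/(1 − a) = 1/(1 − 70304) = -1/70303. Expand this rational in ℤ_13: compute digits iteratively via d_i = x_i mod 13, x_{i+1} = (x_i − d_i)/13. The first 7 digits are (1, 0, 0, 6, 2, 0, 10).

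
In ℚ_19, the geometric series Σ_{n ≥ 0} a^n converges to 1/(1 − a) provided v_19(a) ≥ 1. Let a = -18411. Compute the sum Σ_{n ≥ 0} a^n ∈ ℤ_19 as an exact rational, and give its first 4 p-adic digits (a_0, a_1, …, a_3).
Σ a^n = 1/(1 − a) = 1/18412;  first 4 digits = (1, 0, 6, 16)

v_19(a) = 2 ≥ 1, so the series converges in ℤ_19 to 1/(1 − a) = 1/(1 − (-18411)) = 1/18412. Expand this rational in ℤ_19: compute digits iteratively via d_i = x_i mod 19, x_{i+1} = (x_i − d_i)/19. The first 4 digits are (1, 0, 6, 16).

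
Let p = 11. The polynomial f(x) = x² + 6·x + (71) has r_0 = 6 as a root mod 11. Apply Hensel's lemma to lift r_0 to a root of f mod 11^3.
r_2 = 1161 (mod 1331)

Hensel: r_{i+1} = r_i − f(r_i)·(f′(r_i))^{-1} mod 11^{i+2}, f′(x) = 2x + 6. Iterate:
  r_0 = 6 (mod 11)
  r_1 = 72 (mod 121)
  r_2 = 1161 (mod 1331)
Final: r = 1161 satisfies f(r) ≡ 0 mod 11^3.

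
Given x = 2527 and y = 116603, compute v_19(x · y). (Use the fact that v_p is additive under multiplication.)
v_19(294655781) = 5

v_p(x) = 2 (factor: 2527 = 19^2 · 7); v_p(y) = 3 (factor: 116603 = 19^3 · 17). Additivity: v_p(xy) = v_p(x) + v_p(y) = 2 + 3 = 5. (Direct check: xy = 294655781 = 19^5 · (119).)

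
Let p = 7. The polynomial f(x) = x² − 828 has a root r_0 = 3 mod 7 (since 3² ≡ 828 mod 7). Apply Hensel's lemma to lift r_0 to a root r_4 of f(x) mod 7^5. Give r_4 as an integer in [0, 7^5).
r_4 = 14227 (mod 16807)

Hensel's recurrence: r_{i+1} = r_i − f(r_i)·(f′(r_i))^{-1} mod 7^{i+2}, with f′(x) = 2x. Iterate:
  r_0 = 3 (mod 7)
  r_1 = 17 (mod 49)
  r_2 = 164 (mod 343)
  r_3 = 2222 (mod 2401)
  r_4 = 14227 (mod 16807)
Final: r_4 = 14227, and one checks f(r_4) ≡ 0 mod 7^5.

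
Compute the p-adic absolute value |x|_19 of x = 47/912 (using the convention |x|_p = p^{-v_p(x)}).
|47/912|_19 = 19

Step 1 — compute v_19(x) by factoring powers of 19 out of the numerator and denominator: v_19(47/912) = -1. Step 2 — apply |x|_p = p^{-v_p(x)} = 19^{1} = 19.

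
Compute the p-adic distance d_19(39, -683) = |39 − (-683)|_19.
d_19(39, -683) = 1/361

Step 1 — x − y = 39 − (-683) = 722. Step 2 — v_19(722) = 2 (factor: 722 = (19^2 · 2); the sign does not affect v_p). Step 3 — |x − y|_19 = 19^{-2} = 1/361.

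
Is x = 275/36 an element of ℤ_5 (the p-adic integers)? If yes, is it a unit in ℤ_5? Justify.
x ∈ ℤ_5 but not a unit; v_5(x) = 2 > 0

ℤ_5 = {x ∈ ℚ_5 : v_5(x) ≥ 0} and ℤ_5^× = {x ∈ ℤ_5 : v_5(x) = 0}. Here v_5(275/36) = v_5(num) − v_5(den) = 2; compare against these criteria.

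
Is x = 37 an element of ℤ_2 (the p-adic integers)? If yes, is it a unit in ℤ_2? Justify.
x ∈ ℤ_2^× (unit); v_2(x) = 0

ℤ_2 = {x ∈ ℚ_2 : v_2(x) ≥ 0} and ℤ_2^× = {x ∈ ℤ_2 : v_2(x) = 0}. Here v_2(37) = v_2(num) − v_2(den) = 0; compare against these criteria.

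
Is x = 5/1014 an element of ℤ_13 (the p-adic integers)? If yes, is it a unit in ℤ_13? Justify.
x ∉ ℤ_13 (v_13(x) = -2 < 0)

ℤ_13 = {x ∈ ℚ_13 : v_13(x) ≥ 0} and ℤ_13^× = {x ∈ ℤ_13 : v_13(x) = 0}. Here v_13(5/1014) = v_13(num) − v_13(den) = -2; compare against these criteria.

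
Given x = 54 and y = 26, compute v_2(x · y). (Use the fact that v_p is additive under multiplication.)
v_2(1404) = 2

v_p(x) = 1 (factor: 54 = 2^1 · 27); v_p(y) = 1 (factor: 26 = 2^1 · 13). Additivity: v_p(xy) = v_p(x) + v_p(y) = 1 + 1 = 2. (Direct check: xy = 1404 = 2^2 · (351).)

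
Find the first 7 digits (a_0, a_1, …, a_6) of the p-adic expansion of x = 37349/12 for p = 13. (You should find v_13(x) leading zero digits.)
(a_0, …, a_6) = (0, 0, 0, 9, 7, 7, 7)

v_13(37349/12) = 3, so a_0 = ... = a_2 = 0. Factor out: x = 13^3 · u with u = 17/12 a unit in ℤ_13. Expand u iteratively via a_{v+i} = u_i mod 13, u_{i+1} = (u_i − a_{v+i})/13:
  u_0 = 17/12;  a_3 = 9;  u_1 = (u_0 − 9)/13 = -7/12
  u_1 = -7/12;  a_4 = 7;  u_2 = (u_1 − 7)/13 = -7/12
  u_2 = -7/12;  a_5 = 7;  u_3 = (u_2 − 7)/13 = -7/12
  u_3 = -7/12;  a_6 = 7;  u_4 = (u_3 − 7)/13 = -7/12
Digits: (0, 0, 0, 9, 7, 7, 7).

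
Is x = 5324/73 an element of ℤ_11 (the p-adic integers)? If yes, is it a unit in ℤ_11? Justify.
x ∈ ℤ_11 but not a unit; v_11(x) = 3 > 0

ℤ_11 = {x ∈ ℚ_11 : v_11(x) ≥ 0} and ℤ_11^× = {x ∈ ℤ_11 : v_11(x) = 0}. Here v_11(5324/73) = v_11(num) − v_11(den) = 3; compare against these criteria.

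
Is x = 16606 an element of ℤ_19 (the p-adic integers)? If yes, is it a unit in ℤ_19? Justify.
x ∈ ℤ_19 but not a unit; v_19(x) = 2 > 0

ℤ_19 = {x ∈ ℚ_19 : v_19(x) ≥ 0} and ℤ_19^× = {x ∈ ℤ_19 : v_19(x) = 0}. Here v_19(16606) = v_19(num) − v_19(den) = 2; compare against these criteria.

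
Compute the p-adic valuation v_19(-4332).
v_19(-4332) = 2

v_19(n) is the largest exponent k such that 19^k divides n. Factor out: -4332 = -19^2 · 12. (Sign doesn't affect v_p.) So v_19(-4332) = 2.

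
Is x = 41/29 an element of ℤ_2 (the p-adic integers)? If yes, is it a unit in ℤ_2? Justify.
x ∈ ℤ_2^× (unit); v_2(x) = 0

ℤ_2 = {x ∈ ℚ_2 : v_2(x) ≥ 0} and ℤ_2^× = {x ∈ ℤ_2 : v_2(x) = 0}. Here v_2(41/29) = v_2(num) − v_2(den) = 0; compare against these criteria.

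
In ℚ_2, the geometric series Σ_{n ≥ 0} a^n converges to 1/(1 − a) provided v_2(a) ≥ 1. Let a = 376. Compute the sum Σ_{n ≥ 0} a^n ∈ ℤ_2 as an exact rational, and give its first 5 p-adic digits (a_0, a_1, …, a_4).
Σ a^n = 1/(1 − a) = -1/375;  first 5 digits = (1, 0, 0, 1, 1)

v_2(a) = 3 ≥ 1, so the series converges in ℤ_2 to 1/(1 − a) = 1/(1 − 376) = -1/375. Expand this rational in ℤ_2: compute digits iteratively via d_i = x_i mod 2, x_{i+1} = (x_i − d_i)/2. The first 5 digits are (1, 0, 0, 1, 1).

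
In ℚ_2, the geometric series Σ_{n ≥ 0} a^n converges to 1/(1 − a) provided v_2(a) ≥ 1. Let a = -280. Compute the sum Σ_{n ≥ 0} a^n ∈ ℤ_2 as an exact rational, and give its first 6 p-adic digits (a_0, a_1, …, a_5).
Σ a^n = 1/(1 − a) = 1/281;  first 6 digits = (1, 0, 0, 1, 0, 1)

v_2(a) = 3 ≥ 1, so the series converges in ℤ_2 to 1/(1 − a) = 1/(1 − (-280)) = 1/281. Expand this rational in ℤ_2: compute digits iteratively via d_i = x_i mod 2, x_{i+1} = (x_i − d_i)/2. The first 6 digits are (1, 0, 0, 1, 0, 1).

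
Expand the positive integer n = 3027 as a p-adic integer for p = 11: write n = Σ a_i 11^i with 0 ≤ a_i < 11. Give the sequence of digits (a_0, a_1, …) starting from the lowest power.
(a_0, a_1, …) = (2, 0, 3, 2)

Repeated division by 11 gives the digits low-to-high: 3027 = 2 + 3·11^2 + 2·11^3. Digit sequence: (2, 0, 3, 2).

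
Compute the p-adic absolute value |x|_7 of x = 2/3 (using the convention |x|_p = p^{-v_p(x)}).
|2/3|_7 = 1

Step 1 — compute v_7(x) by factoring powers of 7 out of the numerator and denominator: v_7(2/3) = 0. Step 2 — apply |x|_p = p^{-v_p(x)} = 7^{0} = 1.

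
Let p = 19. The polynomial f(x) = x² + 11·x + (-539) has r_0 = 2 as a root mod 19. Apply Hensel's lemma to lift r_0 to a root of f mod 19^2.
r_1 = 325 (mod 361)

Hensel: r_{i+1} = r_i − f(r_i)·(f′(r_i))^{-1} mod 19^{i+2}, f′(x) = 2x + 11. Iterate:
  r_0 = 2 (mod 19)
  r_1 = 325 (mod 361)
Final: r = 325 satisfies f(r) ≡ 0 mod 19^2.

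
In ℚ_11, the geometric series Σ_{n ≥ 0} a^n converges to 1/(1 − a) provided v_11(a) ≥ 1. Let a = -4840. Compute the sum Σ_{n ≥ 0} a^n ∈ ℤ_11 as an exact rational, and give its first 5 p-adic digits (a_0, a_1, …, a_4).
Σ a^n = 1/(1 − a) = 1/4841;  first 5 digits = (1, 0, 4, 7, 4)

v_11(a) = 2 ≥ 1, so the series converges in ℤ_11 to 1/(1 − a) = 1/(1 − (-4840)) = 1/4841. Expand this rational in ℤ_11: compute digits iteratively via d_i = x_i mod 11, x_{i+1} = (x_i − d_i)/11. The first 5 digits are (1, 0, 4, 7, 4).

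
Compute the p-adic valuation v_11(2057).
v_11(2057) = 2

v_11(n) is the largest exponent k such that 11^k divides n. Factor out: 2057 = 11^2 · 17. (Sign doesn't affect v_p.) So v_11(2057) = 2.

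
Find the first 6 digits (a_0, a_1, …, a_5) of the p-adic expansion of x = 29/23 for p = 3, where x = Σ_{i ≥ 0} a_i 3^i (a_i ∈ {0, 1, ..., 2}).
(a_0, …, a_5) = (1, 1, 1, 1, 2, 1)

v_3(29/23) = 0 (numerator and denominator both coprime to 3), so x ∈ ℤ_3^×. Compute digits iteratively via a_i = x_i mod 3, x_{i+1} = (x_i − a_i)/3, with x_0 = x:
  x_0 = 29/23;  a_0 = 1;  x_1 = (x_0 − 1)/3 = 2/23
  x_1 = 2/23;  a_1 = 1;  x_2 = (x_1 − 1)/3 = -7/23
  x_2 = -7/23;  a_2 = 1;  x_3 = (x_2 − 1)/3 = -10/23
  x_3 = -10/23;  a_3 = 1;  x_4 = (x_3 − 1)/3 = -11/23
  x_4 = -11/23;  a_4 = 2;  x_5 = (x_4 − 2)/3 = -19/23
  x_5 = -19/23;  a_5 = 1;  x_6 = (x_5 − 1)/3 = -14/23
Digits: (1, 1, 1, 1, 2, 1).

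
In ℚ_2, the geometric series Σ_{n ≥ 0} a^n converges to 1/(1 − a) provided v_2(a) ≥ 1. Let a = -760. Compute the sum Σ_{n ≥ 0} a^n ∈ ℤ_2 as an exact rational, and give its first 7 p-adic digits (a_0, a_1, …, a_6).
Σ a^n = 1/(1 − a) = 1/761;  first 7 digits = (1, 0, 0, 1, 0, 0, 1)

v_2(a) = 3 ≥ 1, so the series converges in ℤ_2 to 1/(1 − a) = 1/(1 − (-760)) = 1/761. Expand this rational in ℤ_2: compute digits iteratively via d_i = x_i mod 2, x_{i+1} = (x_i − d_i)/2. The first 7 digits are (1, 0, 0, 1, 0, 0, 1).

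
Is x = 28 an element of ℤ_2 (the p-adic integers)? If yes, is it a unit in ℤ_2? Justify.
x ∈ ℤ_2 but not a unit; v_2(x) = 2 > 0

ℤ_2 = {x ∈ ℚ_2 : v_2(x) ≥ 0} and ℤ_2^× = {x ∈ ℤ_2 : v_2(x) = 0}. Here v_2(28) = v_2(num) − v_2(den) = 2; compare against these criteria.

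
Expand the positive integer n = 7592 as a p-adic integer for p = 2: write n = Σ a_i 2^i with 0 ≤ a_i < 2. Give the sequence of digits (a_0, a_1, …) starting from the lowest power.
(a_0, a_1, …) = (0, 0, 0, 1, 0, 1, 0, 1, 1, 0, 1, 1, 1)

Repeated division by 2 gives the digits low-to-high: 7592 = 1·2^3 + 1·2^5 + 1·2^7 + 1·2^8 + 1·2^10 + 1·2^11 + 1·2^12. Digit sequence: (0, 0, 0, 1, 0, 1, 0, 1, 1, 0, 1, 1, 1).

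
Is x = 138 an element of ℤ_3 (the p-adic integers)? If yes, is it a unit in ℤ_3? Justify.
x ∈ ℤ_3 but not a unit; v_3(x) = 1 > 0

ℤ_3 = {x ∈ ℚ_3 : v_3(x) ≥ 0} and ℤ_3^× = {x ∈ ℤ_3 : v_3(x) = 0}. Here v_3(138) = v_3(num) − v_3(den) = 1; compare against these criteria.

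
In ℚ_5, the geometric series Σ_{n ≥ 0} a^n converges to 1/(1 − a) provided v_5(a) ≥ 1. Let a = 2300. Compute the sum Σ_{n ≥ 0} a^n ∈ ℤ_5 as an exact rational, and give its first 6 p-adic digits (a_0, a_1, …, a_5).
Σ a^n = 1/(1 − a) = -1/2299;  first 6 digits = (1, 0, 2, 3, 2, 3)

v_5(a) = 2 ≥ 1, so the series converges in ℤ_5 to 1/(1 − a) = 1/(1 − 2300) = -1/2299. Expand this rational in ℤ_5: compute digits iteratively via d_i = x_i mod 5, x_{i+1} = (x_i − d_i)/5. The first 6 digits are (1, 0, 2, 3, 2, 3).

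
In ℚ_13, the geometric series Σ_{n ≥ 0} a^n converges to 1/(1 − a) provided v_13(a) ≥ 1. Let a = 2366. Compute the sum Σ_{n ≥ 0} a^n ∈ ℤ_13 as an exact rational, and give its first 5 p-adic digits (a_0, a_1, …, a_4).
Σ a^n = 1/(1 − a) = -1/2365;  first 5 digits = (1, 0, 1, 1, 1)

v_13(a) = 2 ≥ 1, so the series converges in ℤ_13 to 1/(1 − a) = 1/(1 − 2366) = -1/2365. Expand this rational in ℤ_13: compute digits iteratively via d_i = x_i mod 13, x_{i+1} = (x_i − d_i)/13. The first 5 digits are (1, 0, 1, 1, 1).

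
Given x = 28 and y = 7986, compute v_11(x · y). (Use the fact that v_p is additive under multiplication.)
v_11(223608) = 3

v_p(x) = 0 (factor: 28 = 11^0 · 28); v_p(y) = 3 (factor: 7986 = 11^3 · 6). Additivity: v_p(xy) = v_p(x) + v_p(y) = 0 + 3 = 3. (Direct check: xy = 223608 = 11^3 · (168).)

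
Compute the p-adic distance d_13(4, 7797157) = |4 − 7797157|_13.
d_13(4, 7797157) = 1/371293

Step 1 — x − y = 4 − 7797157 = -7797153. Step 2 — v_13(-7797153) = 5 (factor: -7797153 = −(13^5 · 21); the sign does not affect v_p). Step 3 — |x − y|_13 = 13^{-5} = 1/371293.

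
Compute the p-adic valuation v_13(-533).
v_13(-533) = 1

v_13(n) is the largest exponent k such that 13^k divides n. Factor out: -533 = -13^1 · 41. (Sign doesn't affect v_p.) So v_13(-533) = 1.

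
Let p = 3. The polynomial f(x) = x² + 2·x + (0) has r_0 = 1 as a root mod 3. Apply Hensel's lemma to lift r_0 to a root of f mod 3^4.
r_3 = 79 (mod 81)

Hensel: r_{i+1} = r_i − f(r_i)·(f′(r_i))^{-1} mod 3^{i+2}, f′(x) = 2x + 2. Iterate:
  r_0 = 1 (mod 3)
  r_1 = 7 (mod 9)
  r_2 = 25 (mod 27)
  r_3 = 79 (mod 81)
Final: r = 79 satisfies f(r) ≡ 0 mod 3^4.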